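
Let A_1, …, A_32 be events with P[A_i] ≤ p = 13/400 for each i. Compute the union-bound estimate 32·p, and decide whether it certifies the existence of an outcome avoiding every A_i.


Union bound: P[∪_{i=1}^{32} A_i] ≤ Σ_i P[A_i] ≤ 32·p = 32·(13/400) = 26/25.
Numerically: 26/25 ≈ 1.040.
Is 26/25 < 1? NO.
Since the bound 26/25 is ≥ 1, the union bound is uninformative here; it does NOT by itself certify existence.

32·p = 26/25 ≈ 1.040; existence NOT certified by the union bound.


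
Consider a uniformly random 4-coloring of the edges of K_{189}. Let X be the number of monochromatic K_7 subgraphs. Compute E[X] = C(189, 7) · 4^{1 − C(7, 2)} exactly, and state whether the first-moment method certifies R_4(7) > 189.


E[X] = C(189, 7) · 4^{1 − 21} = 1527510868092 · 4^{−20} = 1527510868092/1099511627776.
As a reduced fraction: E[X] = 381877717023/274877906944 ≈ 1.38926.
Is E[X] < 1? NO.
Since E[X] ≥ 1, the first-moment bound is inconclusive at n = 189; it does NOT by itself certify R_4(7) > 189.

E[X] = 381877717023/274877906944 ≈ 1.38926; E[X] ≥ 1; first-moment method inconclusive here.


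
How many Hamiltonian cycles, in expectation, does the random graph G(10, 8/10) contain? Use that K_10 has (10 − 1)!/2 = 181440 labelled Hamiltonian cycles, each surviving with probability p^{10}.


K_10 has (10 − 1)!/2 = 181440 labelled Hamiltonian cycles.
For each such Hamiltonian cycle H, let X_H = 1 if all 10 edges of H are present in G. Then P[X_H = 1] = p^{10} = (4/5)^{10} = 1048576/9765625.
Summing the indicators: E[X] = Σ_H E[X_H] = 181440 · p^{10} = 181440 · 1048576/9765625 = 38050725888/1953125.
Numerically: E[X] ≈ 19482.

E[X] = 181440 · (4/5)^{10} = 38050725888/1953125 ≈ 19482.


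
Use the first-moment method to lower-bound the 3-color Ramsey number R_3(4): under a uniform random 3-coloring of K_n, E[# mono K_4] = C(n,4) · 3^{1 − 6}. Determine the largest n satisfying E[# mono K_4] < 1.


We need C(n, 4) · 3^{1 − 6} < 1, i.e. C(n, 4) < 3^{6 − 1} = 243.
Check values of n near the boundary:
  n = 6: C(6, 4) = 15; 15 < 243? YES
  n = 7: C(7, 4) = 35; 35 < 243? YES
  n = 8: C(8, 4) = 70; 70 < 243? YES
  n = 9: C(9, 4) = 126; 126 < 243? YES
  n = 10: C(10, 4) = 210; 210 < 243? YES
  n = 11: C(11, 4) = 330; 330 < 243? NO
  n = 12: C(12, 4) = 495; 495 < 243? NO
The largest n with C(n, 4) < 243 is n = 10 (where E[X] = 70/81 ≈ 0.8641975). Hence R_3(4) > 10, i.e. R_3(4) ≥ 11.

Largest n = 10; hence R_3(4) > 10.


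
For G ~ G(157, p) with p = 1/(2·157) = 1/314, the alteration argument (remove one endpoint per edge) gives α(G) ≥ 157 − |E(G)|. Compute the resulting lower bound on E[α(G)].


E[|E(G)|] = C(157, 2)·p = 12246 · (1/314) = 39.
E[α(G)] ≥ n − E[|E(G)|] = 157 − 39 = 118.
Numerically: ≈ 118.00000.
(This is only a lower bound; the true E[α(G)] may be larger.)

E[α(G)] ≥ 118 ≈ 118.00000.


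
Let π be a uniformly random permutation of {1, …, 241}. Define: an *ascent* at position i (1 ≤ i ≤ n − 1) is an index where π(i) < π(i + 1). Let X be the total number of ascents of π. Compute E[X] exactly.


Write X = Σ X_I over i = 1, …, 240, with X_I the indicator of one ascent.
There are 240 indicators.
For each fixed i, the pair (π(i), π(i+1)) is a uniformly random ordered pair of distinct values from {1, …, 241}; by symmetry P[π(i) < π(i+1)] = 1/2.
By linearity: E[X] = 240 · (1/2) = (241 − 1) · (1/2) = 120 ≈ 120.000000.

E[X] = 120 = 120.000000.


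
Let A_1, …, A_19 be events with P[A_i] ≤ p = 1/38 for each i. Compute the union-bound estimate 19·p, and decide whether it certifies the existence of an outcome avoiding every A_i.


Union bound: P[∪_{i=1}^{19} A_i] ≤ Σ_i P[A_i] ≤ 19·p = 19·(1/38) = 1/2.
Numerically: 1/2 ≈ 0.50000.
Is 1/2 < 1? YES.
Since P[∪ A_i] ≤ 1/2 < 1, the complement has P[∩ A_i^c] ≥ 1 − 1/2 = 1/2 > 0, so some outcome avoids every A_i.

19·p = 1/2 ≈ 0.50000; existence CERTIFIED by the union bound.


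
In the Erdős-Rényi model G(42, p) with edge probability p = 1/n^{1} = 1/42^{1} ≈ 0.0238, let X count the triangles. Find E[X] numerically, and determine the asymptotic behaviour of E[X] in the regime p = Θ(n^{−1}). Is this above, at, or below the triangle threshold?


Number of potential triangles: C(42, 3) = 11480.
Each occurs with probability p³ ≈ (0.0238)³ ≈ 1.34975e-05.
By linearity: E[X] = C(42, 3)·p³ ≈ 11480 · 1.34975e-05 ≈ 0.155.
Here α = 1, so p = 1/n is exactly at the triangle threshold p ~ 1/n. Asymptotically E[X] → c³/6 = 1³/6 = 1/6 ≈ 0.167, a bounded constant. In this regime the triangle count is asymptotically Poisson(c³/6).

E[X] ≈ 0.155; in regime p = Θ(1/n^{1}) E[X] stays bounded (at the triangle threshold p ~ 1/n).


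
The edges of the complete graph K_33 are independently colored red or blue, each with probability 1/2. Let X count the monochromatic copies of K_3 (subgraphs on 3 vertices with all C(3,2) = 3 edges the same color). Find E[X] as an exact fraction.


Let X = Σ_S X_S over the C(33, 3) = 5456 subsets S of size 3, where X_S = 1 if the K_3 on S is monochromatic.
For a fixed S, the K_3 on S has C(3, 2) = 3 edges. P[all 3 edges red] = (1/2)^3, and likewise for blue, so P[monochromatic] = 2·(1/2)^3 = 2^{1 − 3} = 1/4.
Summing: E[X] = C(33, 3) · 2^{1 − 3} = 5456 · 1/4 = 1364.
Numerically: E[X] ≈ 1364.0000.

E[X] = C(33,3)·2^(1−C(3,2)) = 1364 ≈ 1364.0000.


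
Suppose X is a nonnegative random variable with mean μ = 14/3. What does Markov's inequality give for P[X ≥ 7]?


μ = E[X] = 14/3, a = 7.
Markov: P[X ≥ 7] ≤ μ/a = (14/3)/7 = 2/3.
Numerically: ≈ 0.6667.
(Since a = 7 > μ = 4.6667, the bound 2/3 is < 1 and informative.)

P[X ≥ 7] ≤ 2/3 ≈ 0.6667.


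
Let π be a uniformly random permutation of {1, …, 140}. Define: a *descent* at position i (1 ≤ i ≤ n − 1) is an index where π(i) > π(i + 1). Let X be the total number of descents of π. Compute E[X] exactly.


Write X = Σ X_I over i = 1, …, 139, with X_I the indicator of one descent.
There are 139 indicators.
For each fixed i, the pair (π(i), π(i+1)) is a uniformly random ordered pair of distinct values from {1, …, 140}; by symmetry P[π(i) > π(i+1)] = 1/2.
By linearity: E[X] = 139 · (1/2) = (140 − 1) · (1/2) = 139/2 ≈ 69.5000.

E[X] = 139/2 = 69.5000.


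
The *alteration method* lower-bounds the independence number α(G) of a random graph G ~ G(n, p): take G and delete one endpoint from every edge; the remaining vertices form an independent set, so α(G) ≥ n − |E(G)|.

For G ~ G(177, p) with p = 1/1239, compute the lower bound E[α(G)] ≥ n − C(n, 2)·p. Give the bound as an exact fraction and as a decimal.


E[|E(G)|] = C(177, 2)·p = 15576 · (1/1239) = 88/7.
E[α(G)] ≥ n − E[|E(G)|] = 177 − 88/7 = 1151/7.
Numerically: ≈ 164.4286.
(This is only a lower bound; the true E[α(G)] may be larger.)

E[α(G)] ≥ 1151/7 ≈ 164.4286.


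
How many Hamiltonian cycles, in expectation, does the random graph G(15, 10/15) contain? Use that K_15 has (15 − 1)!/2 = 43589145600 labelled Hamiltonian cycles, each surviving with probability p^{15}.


K_15 has (15 − 1)!/2 = 43589145600 labelled Hamiltonian cycles.
For each such Hamiltonian cycle H, let X_H = 1 if all 15 edges of H are present in G. Then P[X_H = 1] = p^{15} = (2/3)^{15} = 32768/14348907.
By linearity of expectation: E[X] = Σ_H E[X_H] = 43589145600 · p^{15} = 43589145600 · 32768/14348907 = 5877897625600/59049.
Numerically: E[X] ≈ 9.9543e+07.

E[X] = 43589145600 · (2/3)^{15} = 5877897625600/59049 ≈ 9.9543e+07.


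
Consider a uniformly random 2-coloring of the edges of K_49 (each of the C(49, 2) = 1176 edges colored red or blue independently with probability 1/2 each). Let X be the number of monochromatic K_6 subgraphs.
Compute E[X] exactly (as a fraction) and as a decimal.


Let X = Σ_S X_S over the C(49, 6) = 13983816 subsets S of size 6, where X_S = 1 if the K_6 on S is monochromatic.
For a fixed S, the K_6 on S has C(6, 2) = 15 edges. P[all 15 edges red] = (1/2)^15, and likewise for blue, so P[monochromatic] = 2·(1/2)^15 = 2^{1 − 15} = 1/16384.
Summing: E[X] = C(49, 6) · 2^{1 − 15} = 13983816 · 1/16384 = 1747977/2048.
Numerically: E[X] ≈ 853.504.

E[X] = C(49,6)·2^(1−C(6,2)) = 1747977/2048 ≈ 853.504.


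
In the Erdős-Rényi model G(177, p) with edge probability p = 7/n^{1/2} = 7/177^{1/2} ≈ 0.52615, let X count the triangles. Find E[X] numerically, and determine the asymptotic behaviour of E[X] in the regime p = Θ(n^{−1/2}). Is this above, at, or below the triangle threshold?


Number of potential triangles: C(177, 3) = 908600.
Each occurs with probability p³ ≈ (0.52615)³ ≈ 1.4565796e-01.
By linearity: E[X] = C(177, 3)·p³ ≈ 908600 · 1.4565796e-01 ≈ 132344.82164.
Since α = 1/2 < 1, p = c/n^{1/2} ≫ 1/n is above the triangle threshold p ~ 1/n. Asymptotically E[X] ~ (c³/6)·n^{3(1−α)} = (7³/6)·n^{1.5} → ∞; triangles are abundant w.h.p.

E[X] ≈ 132344.82164; in regime p = Θ(1/n^{1/2}) E[X] diverges (above the triangle threshold p ~ 1/n).


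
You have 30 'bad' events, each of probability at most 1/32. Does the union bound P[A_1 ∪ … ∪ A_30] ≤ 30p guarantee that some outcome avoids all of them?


Union bound: P[∪_{i=1}^{30} A_i] ≤ Σ_i P[A_i] ≤ 30·p = 30·(1/32) = 15/16.
Numerically: 15/16 ≈ 0.9375.
Is 15/16 < 1? YES.
Since P[∪ A_i] ≤ 15/16 < 1, the complement has P[∩ A_i^c] ≥ 1 − 15/16 = 1/16 > 0, so some outcome avoids every A_i.

30·p = 15/16 ≈ 0.9375; existence CERTIFIED by the union bound.


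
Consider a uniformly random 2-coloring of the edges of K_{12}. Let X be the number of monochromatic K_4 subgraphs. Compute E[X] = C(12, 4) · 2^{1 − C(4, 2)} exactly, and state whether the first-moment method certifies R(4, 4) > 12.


E[X] = C(12, 4) · 2^{1 − 6} = 495 · 2^{−5} = 495/32.
As a reduced fraction: E[X] = 495/32 ≈ 15.469.
Is E[X] < 1? NO.
Since E[X] ≥ 1, the first-moment bound is inconclusive at n = 12; it does NOT by itself certify R(4, 4) > 12.

E[X] = 495/32 ≈ 15.469; E[X] ≥ 1; first-moment method inconclusive here.


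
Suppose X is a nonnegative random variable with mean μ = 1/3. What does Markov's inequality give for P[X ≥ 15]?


μ = E[X] = 1/3, a = 15.
Markov: P[X ≥ 15] ≤ μ/a = (1/3)/15 = 1/45.
Numerically: ≈ 0.022222.
(Since a = 15 > μ = 0.333333, the bound 1/45 is < 1 and informative.)

P[X ≥ 15] ≤ 1/45 ≈ 0.022222.


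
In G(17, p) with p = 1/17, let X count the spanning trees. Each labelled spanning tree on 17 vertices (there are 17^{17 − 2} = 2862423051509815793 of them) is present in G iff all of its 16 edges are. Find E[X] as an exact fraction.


K_17 has 17^{17 − 2} = 2862423051509815793 labelled spanning trees.
For each such spanning tree H, let X_H = 1 if all 16 edges of H are present in G. Then P[X_H = 1] = p^{16} = (1/17)^{16} = 1/48661191875666868481.
By linearity of expectation: E[X] = Σ_H E[X_H] = 2862423051509815793 · p^{16} = 2862423051509815793 · 1/48661191875666868481 = 1/17.
Numerically: E[X] ≈ 0.0588.

E[X] = 2862423051509815793 · (1/17)^{16} = 1/17 ≈ 0.0588.


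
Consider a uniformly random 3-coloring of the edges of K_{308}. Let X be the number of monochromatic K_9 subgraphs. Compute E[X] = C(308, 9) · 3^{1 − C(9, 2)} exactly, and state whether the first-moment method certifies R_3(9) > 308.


E[X] = C(308, 9) · 3^{1 − 36} = 61088326838816200 · 3^{−35} = 61088326838816200/50031545098999707.
As a reduced fraction: E[X] = 61088326838816200/50031545098999707 ≈ 1.220996.
Is E[X] < 1? NO.
Since E[X] ≥ 1, the first-moment bound is inconclusive at n = 308; it does NOT by itself certify R_3(9) > 308.

E[X] = 61088326838816200/50031545098999707 ≈ 1.220996; E[X] ≥ 1; first-moment method inconclusive here.


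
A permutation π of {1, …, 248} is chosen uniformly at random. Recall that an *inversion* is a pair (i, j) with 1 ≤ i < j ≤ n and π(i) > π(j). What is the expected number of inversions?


Write X = Σ X_I over the C(248, 2) = 30628 pairs i < j, with X_I the indicator of one inversion.
There are 30628 indicators.
For each fixed pair i < j, the values π(i) and π(j) are two distinct elements of {1, …, 248} in uniformly random order; by symmetry P[π(i) > π(j)] = 1/2.
By linearity: E[X] = 30628 · (1/2) = C(248, 2) · (1/2) = 30628/2 = 15314 ≈ 15314.000.

E[X] = 15314 = 15314.000.


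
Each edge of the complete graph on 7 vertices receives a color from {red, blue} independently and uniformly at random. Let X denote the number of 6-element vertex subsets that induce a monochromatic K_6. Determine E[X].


Let X = Σ_S X_S over the C(7, 6) = 7 subsets S of size 6, where X_S = 1 if the K_6 on S is monochromatic.
For a fixed S, the K_6 on S has C(6, 2) = 15 edges. P[all 15 edges red] = (1/2)^15, and likewise for blue, so P[monochromatic] = 2·(1/2)^15 = 2^{1 − 15} = 1/16384.
Summing: E[X] = C(7, 6) · 2^{1 − 15} = 7 · 1/16384 = 7/16384.
Numerically: E[X] ≈ 0.000.

E[X] = C(7,6)·2^(1−C(6,2)) = 7/16384 ≈ 0.000.


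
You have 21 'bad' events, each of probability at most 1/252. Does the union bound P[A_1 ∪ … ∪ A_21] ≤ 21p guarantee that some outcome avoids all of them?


Union bound: P[∪_{i=1}^{21} A_i] ≤ Σ_i P[A_i] ≤ 21·p = 21·(1/252) = 1/12.
Numerically: 1/12 ≈ 0.083.
Is 1/12 < 1? YES.
Since P[∪ A_i] ≤ 1/12 < 1, the complement has P[∩ A_i^c] ≥ 1 − 1/12 = 11/12 > 0, so some outcome avoids every A_i.

21·p = 1/12 ≈ 0.083; existence CERTIFIED by the union bound.


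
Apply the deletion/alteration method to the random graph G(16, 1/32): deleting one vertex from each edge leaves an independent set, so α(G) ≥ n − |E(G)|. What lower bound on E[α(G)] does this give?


E[|E(G)|] = C(16, 2)·p = 120 · (1/32) = 15/4.
E[α(G)] ≥ n − E[|E(G)|] = 16 − 15/4 = 49/4.
Numerically: ≈ 12.2500.
(This is only a lower bound; the true E[α(G)] may be larger.)

E[α(G)] ≥ 49/4 ≈ 12.2500.


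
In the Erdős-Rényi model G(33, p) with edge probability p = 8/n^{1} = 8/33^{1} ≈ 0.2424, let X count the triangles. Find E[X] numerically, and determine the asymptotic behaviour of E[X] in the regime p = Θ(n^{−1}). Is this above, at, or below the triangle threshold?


Number of potential triangles: C(33, 3) = 5456.
Each occurs with probability p³ ≈ (0.2424)³ ≈ 1.424715e-02.
By linearity: E[X] = C(33, 3)·p³ ≈ 5456 · 1.424715e-02 ≈ 77.7325.
Here α = 1, so p = 8/n is exactly at the triangle threshold p ~ 1/n. Asymptotically E[X] → c³/6 = 8³/6 = 256/3 ≈ 85.3333, a bounded constant. In this regime the triangle count is asymptotically Poisson(c³/6).

E[X] ≈ 77.7325; in regime p = Θ(1/n^{1}) E[X] stays bounded (at the triangle threshold p ~ 1/n).


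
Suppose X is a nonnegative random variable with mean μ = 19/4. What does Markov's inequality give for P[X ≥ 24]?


μ = E[X] = 19/4, a = 24.
Markov: P[X ≥ 24] ≤ μ/a = (19/4)/24 = 19/96.
Numerically: ≈ 0.197917.
(Since a = 24 > μ = 4.750000, the bound 19/96 is < 1 and informative.)

P[X ≥ 24] ≤ 19/96 ≈ 0.197917.


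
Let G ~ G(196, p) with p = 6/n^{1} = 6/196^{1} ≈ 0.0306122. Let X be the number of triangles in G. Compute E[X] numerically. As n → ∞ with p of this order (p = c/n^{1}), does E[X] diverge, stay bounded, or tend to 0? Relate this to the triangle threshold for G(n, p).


Number of potential triangles: C(196, 3) = 1235780.
Each occurs with probability p³ ≈ (0.0306122)³ ≈ 2.86870267e-05.
By linearity: E[X] = C(196, 3)·p³ ≈ 1235780 · 2.86870267e-05 ≈ 35.450854.
Here α = 1, so p = 6/n is exactly at the triangle threshold p ~ 1/n. Asymptotically E[X] → c³/6 = 6³/6 = 36 ≈ 36.000000, a bounded constant. In this regime the triangle count is asymptotically Poisson(c³/6).

E[X] ≈ 35.450854; in regime p = Θ(1/n^{1}) E[X] stays bounded (at the triangle threshold p ~ 1/n).


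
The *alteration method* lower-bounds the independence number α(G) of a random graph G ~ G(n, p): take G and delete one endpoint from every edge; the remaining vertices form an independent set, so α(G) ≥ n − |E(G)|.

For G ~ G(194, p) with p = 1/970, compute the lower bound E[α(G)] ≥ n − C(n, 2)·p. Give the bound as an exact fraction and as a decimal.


E[|E(G)|] = C(194, 2)·p = 18721 · (1/970) = 193/10.
E[α(G)] ≥ n − E[|E(G)|] = 194 − 193/10 = 1747/10.
Numerically: ≈ 174.700000.
(This is only a lower bound; the true E[α(G)] may be larger.)

E[α(G)] ≥ 1747/10 ≈ 174.700000.


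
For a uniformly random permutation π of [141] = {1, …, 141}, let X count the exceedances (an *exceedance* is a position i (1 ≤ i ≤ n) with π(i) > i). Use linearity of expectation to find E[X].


Write X = Σ_{i=1}^{141} X_i, where X_i = 1_{π(i) > i}.
For each fixed i, π(i) is uniform over {1, …, 141} (marginal of a uniform permutation), so P[π(i) > i] = (n − i)/n. Summing: Σ_{i=1}^{141} (n − i)/n = (0 + 1 + … + 140)/141 = 141(141 − 1)/(2·141) = (141 − 1)/2.
Hence E[X] = Σ_{i=1}^{141} (141 − i)/141 = 70 ≈ 70.000.

E[X] = 70 = 70.000.


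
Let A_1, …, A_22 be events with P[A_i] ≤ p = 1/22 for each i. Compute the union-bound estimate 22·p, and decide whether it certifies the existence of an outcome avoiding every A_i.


Union bound: P[∪_{i=1}^{22} A_i] ≤ Σ_i P[A_i] ≤ 22·p = 22·(1/22) = 1.
Numerically: 1 ≈ 1.0000.
Is 1 < 1? NO.
Since the bound 1 is ≥ 1, the union bound is uninformative here; it does NOT by itself certify existence.

22·p = 1 ≈ 1.0000; existence NOT certified by the union bound.


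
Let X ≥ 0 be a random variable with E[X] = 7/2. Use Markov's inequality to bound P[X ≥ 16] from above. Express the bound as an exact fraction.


μ = E[X] = 7/2, a = 16.
Markov: P[X ≥ 16] ≤ μ/a = (7/2)/16 = 7/32.
Numerically: ≈ 0.218750.
(Since a = 16 > μ = 3.500000, the bound 7/32 is < 1 and informative.)

P[X ≥ 16] ≤ 7/32 ≈ 0.218750.


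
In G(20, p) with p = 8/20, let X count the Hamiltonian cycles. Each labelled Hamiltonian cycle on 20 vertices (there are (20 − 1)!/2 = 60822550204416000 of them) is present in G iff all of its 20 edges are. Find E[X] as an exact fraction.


K_20 has (20 − 1)!/2 = 60822550204416000 labelled Hamiltonian cycles.
For each such Hamiltonian cycle H, let X_H = 1 if all 20 edges of H are present in G. Then P[X_H = 1] = p^{20} = (2/5)^{20} = 1048576/95367431640625.
Summing the indicators: E[X] = Σ_H E[X_H] = 60822550204416000 · p^{20} = 60822550204416000 · 1048576/95367431640625 = 510216531225165692928/762939453125.
Numerically: E[X] ≈ 6.6875e+08.

E[X] = 60822550204416000 · (2/5)^{20} = 510216531225165692928/762939453125 ≈ 6.6875e+08.


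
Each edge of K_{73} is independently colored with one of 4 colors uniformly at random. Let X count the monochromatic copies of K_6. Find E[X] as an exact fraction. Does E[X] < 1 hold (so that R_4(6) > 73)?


E[X] = C(73, 6) · 4^{1 − 15} = 170230452 · 4^{−14} = 170230452/268435456.
As a reduced fraction: E[X] = 42557613/67108864 ≈ 0.6341579.
Is E[X] < 1? YES.
Since E[X] < 1, there exists a 4-coloring of K_{73} with no monochromatic K_6; hence R_4(6) > 73.

E[X] = 42557613/67108864 ≈ 0.6341579; E[X] < 1, so R_4(6) > 73.


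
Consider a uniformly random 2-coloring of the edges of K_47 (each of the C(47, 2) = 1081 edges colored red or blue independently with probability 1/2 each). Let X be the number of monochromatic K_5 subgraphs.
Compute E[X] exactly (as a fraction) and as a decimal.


Let X = Σ_S X_S over the C(47, 5) = 1533939 subsets S of size 5, where X_S = 1 if the K_5 on S is monochromatic.
For a fixed S, the K_5 on S has C(5, 2) = 10 edges. P[all 10 edges red] = (1/2)^10, and likewise for blue, so P[monochromatic] = 2·(1/2)^10 = 2^{1 − 10} = 1/512.
By linearity of expectation: E[X] = C(47, 5) · 2^{1 − 10} = 1533939 · 1/512 = 1533939/512.
Numerically: E[X] ≈ 2995.975.

E[X] = C(47,5)·2^(1−C(5,2)) = 1533939/512 ≈ 2995.975.


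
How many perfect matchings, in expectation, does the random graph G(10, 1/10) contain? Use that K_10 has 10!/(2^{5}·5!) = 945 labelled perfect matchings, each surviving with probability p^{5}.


K_10 has 10!/(2^{5}·5!) = 945 labelled perfect matchings.
For each such perfect matching H, let X_H = 1 if all 5 edges of H are present in G. Then P[X_H = 1] = p^{5} = (1/10)^{5} = 1/100000.
By linearity of expectation: E[X] = Σ_H E[X_H] = 945 · p^{5} = 945 · 1/100000 = 189/20000.
Numerically: E[X] ≈ 0.00945.

E[X] = 945 · (1/10)^{5} = 189/20000 ≈ 0.00945.


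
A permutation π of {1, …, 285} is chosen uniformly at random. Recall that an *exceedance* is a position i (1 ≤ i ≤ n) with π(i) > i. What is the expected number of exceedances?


Write X = Σ_{i=1}^{285} X_i, where X_i = 1_{π(i) > i}.
For each fixed i, π(i) is uniform over {1, …, 285} (marginal of a uniform permutation), so P[π(i) > i] = (n − i)/n. Summing: Σ_{i=1}^{285} (n − i)/n = (0 + 1 + … + 284)/285 = 285(285 − 1)/(2·285) = (285 − 1)/2.
Hence E[X] = Σ_{i=1}^{285} (285 − i)/285 = 142 ≈ 142.00000.

E[X] = 142 = 142.00000.


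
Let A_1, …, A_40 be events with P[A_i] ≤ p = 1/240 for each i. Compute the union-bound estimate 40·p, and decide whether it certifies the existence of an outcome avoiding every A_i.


Union bound: P[∪_{i=1}^{40} A_i] ≤ Σ_i P[A_i] ≤ 40·p = 40·(1/240) = 1/6.
Numerically: 1/6 ≈ 0.1667.
Is 1/6 < 1? YES.
Since P[∪ A_i] ≤ 1/6 < 1, the complement has P[∩ A_i^c] ≥ 1 − 1/6 = 5/6 > 0, so some outcome avoids every A_i.

40·p = 1/6 ≈ 0.1667; existence CERTIFIED by the union bound.


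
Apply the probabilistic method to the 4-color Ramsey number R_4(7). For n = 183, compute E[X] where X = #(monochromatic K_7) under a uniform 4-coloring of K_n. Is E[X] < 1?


E[X] = C(183, 7) · 4^{1 − 21} = 1214197462413 · 4^{−20} = 1214197462413/1099511627776.
As a reduced fraction: E[X] = 1214197462413/1099511627776 ≈ 1.104.
Is E[X] < 1? NO.
Since E[X] ≥ 1, the first-moment bound is inconclusive at n = 183; it does NOT by itself certify R_4(7) > 183.

E[X] = 1214197462413/1099511627776 ≈ 1.104; E[X] ≥ 1; first-moment method inconclusive here.


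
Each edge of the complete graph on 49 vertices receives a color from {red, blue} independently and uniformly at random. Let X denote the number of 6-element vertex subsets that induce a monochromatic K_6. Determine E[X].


Let X = Σ_S X_S over the C(49, 6) = 13983816 subsets S of size 6, where X_S = 1 if the K_6 on S is monochromatic.
For a fixed S, the K_6 on S has C(6, 2) = 15 edges. P[all 15 edges red] = (1/2)^15, and likewise for blue, so P[monochromatic] = 2·(1/2)^15 = 2^{1 − 15} = 1/16384.
By linearity: E[X] = C(49, 6) · 2^{1 − 15} = 13983816 · 1/16384 = 1747977/2048.
Numerically: E[X] ≈ 853.50439.

E[X] = C(49,6)·2^(1−C(6,2)) = 1747977/2048 ≈ 853.50439.


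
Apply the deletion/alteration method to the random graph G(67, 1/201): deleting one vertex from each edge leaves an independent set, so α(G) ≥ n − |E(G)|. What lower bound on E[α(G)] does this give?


E[|E(G)|] = C(67, 2)·p = 2211 · (1/201) = 11.
E[α(G)] ≥ n − E[|E(G)|] = 67 − 11 = 56.
Numerically: ≈ 56.0000.
(This is only a lower bound; the true E[α(G)] may be larger.)

E[α(G)] ≥ 56 ≈ 56.0000.


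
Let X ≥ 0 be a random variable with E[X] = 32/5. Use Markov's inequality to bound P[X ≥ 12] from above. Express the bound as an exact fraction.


μ = E[X] = 32/5, a = 12.
Markov: P[X ≥ 12] ≤ μ/a = (32/5)/12 = 8/15.
Numerically: ≈ 0.533.
(Since a = 12 > μ = 6.400, the bound 8/15 is < 1 and informative.)

P[X ≥ 12] ≤ 8/15 ≈ 0.533.


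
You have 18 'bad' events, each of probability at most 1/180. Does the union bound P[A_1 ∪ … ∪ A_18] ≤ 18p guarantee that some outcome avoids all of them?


Union bound: P[∪_{i=1}^{18} A_i] ≤ Σ_i P[A_i] ≤ 18·p = 18·(1/180) = 1/10.
Numerically: 1/10 ≈ 0.1000000.
Is 1/10 < 1? YES.
Since P[∪ A_i] ≤ 1/10 < 1, the complement has P[∩ A_i^c] ≥ 1 − 1/10 = 9/10 > 0, so some outcome avoids every A_i.

18·p = 1/10 ≈ 0.1000000; existence CERTIFIED by the union bound.


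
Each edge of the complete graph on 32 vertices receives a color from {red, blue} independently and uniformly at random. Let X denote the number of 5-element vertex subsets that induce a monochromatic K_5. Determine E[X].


Let X = Σ_S X_S over the C(32, 5) = 201376 subsets S of size 5, where X_S = 1 if the K_5 on S is monochromatic.
For a fixed S, the K_5 on S has C(5, 2) = 10 edges. P[all 10 edges red] = (1/2)^10, and likewise for blue, so P[monochromatic] = 2·(1/2)^10 = 2^{1 − 10} = 1/512.
Summing: E[X] = C(32, 5) · 2^{1 − 10} = 201376 · 1/512 = 6293/16.
Numerically: E[X] ≈ 393.312500.

E[X] = C(32,5)·2^(1−C(5,2)) = 6293/16 ≈ 393.312500.


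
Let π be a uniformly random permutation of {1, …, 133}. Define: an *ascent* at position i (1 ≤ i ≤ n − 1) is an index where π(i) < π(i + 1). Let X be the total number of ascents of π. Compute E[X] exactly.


Write X = Σ X_I over i = 1, …, 132, with X_I the indicator of one ascent.
There are 132 indicators.
For each fixed i, the pair (π(i), π(i+1)) is a uniformly random ordered pair of distinct values from {1, …, 133}; by symmetry P[π(i) < π(i+1)] = 1/2.
By linearity: E[X] = 132 · (1/2) = (133 − 1) · (1/2) = 66 ≈ 66.000.

E[X] = 66 = 66.000.


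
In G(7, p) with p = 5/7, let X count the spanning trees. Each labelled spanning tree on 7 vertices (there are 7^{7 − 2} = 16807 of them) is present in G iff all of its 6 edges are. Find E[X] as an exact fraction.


K_7 has 7^{7 − 2} = 16807 labelled spanning trees.
For each such spanning tree H, let X_H = 1 if all 6 edges of H are present in G. Then P[X_H = 1] = p^{6} = (5/7)^{6} = 15625/117649.
By linearity: E[X] = Σ_H E[X_H] = 16807 · p^{6} = 16807 · 15625/117649 = 15625/7.
Numerically: E[X] ≈ 2232.

E[X] = 16807 · (5/7)^{6} = 15625/7 ≈ 2232.


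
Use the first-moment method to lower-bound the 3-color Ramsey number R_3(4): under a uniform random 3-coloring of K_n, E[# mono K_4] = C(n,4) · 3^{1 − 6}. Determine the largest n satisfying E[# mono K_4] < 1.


We need C(n, 4) · 3^{1 − 6} < 1, i.e. C(n, 4) < 3^{6 − 1} = 243.
Check values of n near the boundary:
  n = 8: C(8, 4) = 70; 70 < 243? YES
  n = 9: C(9, 4) = 126; 126 < 243? YES
  n = 10: C(10, 4) = 210; 210 < 243? YES
  n = 11: C(11, 4) = 330; 330 < 243? NO
The largest n with C(n, 4) < 243 is n = 10 (where E[X] = 70/81 ≈ 0.8642). Hence R_3(4) > 10, i.e. R_3(4) ≥ 11.

Largest n = 10; hence R_3(4) > 10.


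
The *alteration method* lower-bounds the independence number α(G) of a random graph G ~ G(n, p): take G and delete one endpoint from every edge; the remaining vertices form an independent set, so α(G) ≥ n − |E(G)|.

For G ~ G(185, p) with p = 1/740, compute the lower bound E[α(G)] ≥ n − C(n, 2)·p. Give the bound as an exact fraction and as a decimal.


E[|E(G)|] = C(185, 2)·p = 17020 · (1/740) = 23.
E[α(G)] ≥ n − E[|E(G)|] = 185 − 23 = 162.
Numerically: ≈ 162.000000.
(This is only a lower bound; the true E[α(G)] may be larger.)

E[α(G)] ≥ 162 ≈ 162.000000.


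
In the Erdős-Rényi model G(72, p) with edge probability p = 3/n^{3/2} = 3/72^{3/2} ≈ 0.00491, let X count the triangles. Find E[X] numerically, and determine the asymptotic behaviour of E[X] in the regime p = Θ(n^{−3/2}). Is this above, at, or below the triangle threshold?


Number of potential triangles: C(72, 3) = 59640.
Each occurs with probability p³ ≈ (0.00491)³ ≈ 1.184043e-07.
By linearity: E[X] = C(72, 3)·p³ ≈ 59640 · 1.184043e-07 ≈ 0.0071.
Since α = 3/2 > 1, p = c/n^{3/2} = o(1/n) is below the triangle threshold p ~ 1/n. Asymptotically E[X] ~ (c³/6)·n^{3(1−α)} = (3³/6)·n^{-1.5} → 0, so by Markov's inequality G has no triangles w.h.p.

E[X] ≈ 0.0071; in regime p = Θ(1/n^{3/2}) E[X] tends to 0 (below the triangle threshold p ~ 1/n).


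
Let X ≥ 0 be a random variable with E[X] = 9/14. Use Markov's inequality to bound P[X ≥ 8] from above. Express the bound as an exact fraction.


μ = E[X] = 9/14, a = 8.
Markov: P[X ≥ 8] ≤ μ/a = (9/14)/8 = 9/112.
Numerically: ≈ 0.0804.
(Since a = 8 > μ = 0.6429, the bound 9/112 is < 1 and informative.)

P[X ≥ 8] ≤ 9/112 ≈ 0.0804.


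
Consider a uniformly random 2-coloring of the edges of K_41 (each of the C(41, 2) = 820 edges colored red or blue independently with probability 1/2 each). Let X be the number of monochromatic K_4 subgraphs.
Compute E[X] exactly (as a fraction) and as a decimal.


Let X = Σ_S X_S over the C(41, 4) = 101270 subsets S of size 4, where X_S = 1 if the K_4 on S is monochromatic.
For a fixed S, the K_4 on S has C(4, 2) = 6 edges. P[all 6 edges red] = (1/2)^6, and likewise for blue, so P[monochromatic] = 2·(1/2)^6 = 2^{1 − 6} = 1/32.
Summing: E[X] = C(41, 4) · 2^{1 − 6} = 101270 · 1/32 = 50635/16.
Numerically: E[X] ≈ 3164.688.

E[X] = C(41,4)·2^(1−C(4,2)) = 50635/16 ≈ 3164.688.


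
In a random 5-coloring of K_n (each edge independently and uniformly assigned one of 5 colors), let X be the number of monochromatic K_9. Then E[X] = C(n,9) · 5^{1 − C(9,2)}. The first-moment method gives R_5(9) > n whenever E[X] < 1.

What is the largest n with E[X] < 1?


We need C(n, 9) · 5^{1 − 36} < 1, i.e. C(n, 9) < 5^{36 − 1} = 2910383045673370361328125.
Check values of n near the boundary:
  n = 2170: C(2170, 9) = 2891746779868845075610510; 2891746779868845075610510 < 2910383045673370361328125? YES
  n = 2171: C(2171, 9) = 2903784578674959601827205; 2903784578674959601827205 < 2910383045673370361328125? YES
  n = 2172: C(2172, 9) = 2915866900084148060642020; 2915866900084148060642020 < 2910383045673370361328125? NO
  n = 2173: C(2173, 9) = 2927993888115921319674265; 2927993888115921319674265 < 2910383045673370361328125? NO
The largest n with C(n, 9) < 2910383045673370361328125 is n = 2171 (where E[X] = 580756915734991920365441/582076609134674072265625 ≈ 0.998). Hence R_5(9) > 2171, i.e. R_5(9) ≥ 2172.

Largest n = 2171; hence R_5(9) > 2171.


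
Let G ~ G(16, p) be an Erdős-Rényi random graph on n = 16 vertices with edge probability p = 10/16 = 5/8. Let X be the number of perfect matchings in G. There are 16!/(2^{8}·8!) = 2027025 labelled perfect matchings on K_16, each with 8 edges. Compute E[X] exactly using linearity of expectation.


K_16 has 16!/(2^{8}·8!) = 2027025 labelled perfect matchings.
For each such perfect matching H, let X_H = 1 if all 8 edges of H are present in G. Then P[X_H = 1] = p^{8} = (5/8)^{8} = 390625/16777216.
By linearity of expectation: E[X] = Σ_H E[X_H] = 2027025 · p^{8} = 2027025 · 390625/16777216 = 791806640625/16777216.
Numerically: E[X] ≈ 4.72e+04.

E[X] = 2027025 · (5/8)^{8} = 791806640625/16777216 ≈ 4.72e+04.


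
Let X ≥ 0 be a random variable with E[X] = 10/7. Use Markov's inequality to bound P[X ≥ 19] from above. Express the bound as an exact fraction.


μ = E[X] = 10/7, a = 19.
Markov: P[X ≥ 19] ≤ μ/a = (10/7)/19 = 10/133.
Numerically: ≈ 0.075.
(Since a = 19 > μ = 1.429, the bound 10/133 is < 1 and informative.)

P[X ≥ 19] ≤ 10/133 ≈ 0.075.


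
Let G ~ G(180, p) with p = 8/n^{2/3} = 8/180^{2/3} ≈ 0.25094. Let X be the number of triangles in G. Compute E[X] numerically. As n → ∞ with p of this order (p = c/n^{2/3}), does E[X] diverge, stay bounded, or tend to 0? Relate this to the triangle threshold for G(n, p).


Number of potential triangles: C(180, 3) = 955860.
Each occurs with probability p³ ≈ (0.25094)³ ≈ 1.5802469e-02.
By linearity: E[X] = C(180, 3)·p³ ≈ 955860 · 1.5802469e-02 ≈ 15104.94815.
Since α = 2/3 < 1, p = c/n^{2/3} ≫ 1/n is above the triangle threshold p ~ 1/n. Asymptotically E[X] ~ (c³/6)·n^{3(1−α)} = (8³/6)·n^{1} → ∞; triangles are abundant w.h.p.

E[X] ≈ 15104.94815; in regime p = Θ(1/n^{2/3}) E[X] diverges (above the triangle threshold p ~ 1/n).


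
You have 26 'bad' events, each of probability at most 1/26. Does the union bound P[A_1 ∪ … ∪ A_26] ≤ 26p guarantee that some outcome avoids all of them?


Union bound: P[∪_{i=1}^{26} A_i] ≤ Σ_i P[A_i] ≤ 26·p = 26·(1/26) = 1.
Numerically: 1 ≈ 1.000000.
Is 1 < 1? NO.
Since the bound 1 is ≥ 1, the union bound is uninformative here; it does NOT by itself certify existence.

26·p = 1 ≈ 1.000000; existence NOT certified by the union bound.


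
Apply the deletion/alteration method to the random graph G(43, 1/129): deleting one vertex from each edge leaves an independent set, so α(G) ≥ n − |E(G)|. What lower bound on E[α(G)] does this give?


E[|E(G)|] = C(43, 2)·p = 903 · (1/129) = 7.
E[α(G)] ≥ n − E[|E(G)|] = 43 − 7 = 36.
Numerically: ≈ 36.000000.
(This is only a lower bound; the true E[α(G)] may be larger.)

E[α(G)] ≥ 36 ≈ 36.000000.


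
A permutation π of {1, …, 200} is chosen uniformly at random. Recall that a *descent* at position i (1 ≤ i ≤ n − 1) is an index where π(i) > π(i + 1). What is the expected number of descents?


Write X = Σ X_I over i = 1, …, 199, with X_I the indicator of one descent.
There are 199 indicators.
For each fixed i, the pair (π(i), π(i+1)) is a uniformly random ordered pair of distinct values from {1, …, 200}; by symmetry P[π(i) > π(i+1)] = 1/2.
By linearity: E[X] = 199 · (1/2) = (200 − 1) · (1/2) = 199/2 ≈ 99.500.

E[X] = 199/2 = 99.500.


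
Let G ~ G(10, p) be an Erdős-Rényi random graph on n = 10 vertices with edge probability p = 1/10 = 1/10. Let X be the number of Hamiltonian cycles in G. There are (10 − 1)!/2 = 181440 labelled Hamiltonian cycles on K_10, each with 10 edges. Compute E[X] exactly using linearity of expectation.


K_10 has (10 − 1)!/2 = 181440 labelled Hamiltonian cycles.
For each such Hamiltonian cycle H, let X_H = 1 if all 10 edges of H are present in G. Then P[X_H = 1] = p^{10} = (1/10)^{10} = 1/10000000000.
By linearity: E[X] = Σ_H E[X_H] = 181440 · p^{10} = 181440 · 1/10000000000 = 567/31250000.
Numerically: E[X] ≈ 1.8144e-05.

E[X] = 181440 · (1/10)^{10} = 567/31250000 ≈ 1.8144e-05.


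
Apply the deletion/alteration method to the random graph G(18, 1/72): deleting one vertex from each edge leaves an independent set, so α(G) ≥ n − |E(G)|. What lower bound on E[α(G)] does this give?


E[|E(G)|] = C(18, 2)·p = 153 · (1/72) = 17/8.
E[α(G)] ≥ n − E[|E(G)|] = 18 − 17/8 = 127/8.
Numerically: ≈ 15.875000.
(This is only a lower bound; the true E[α(G)] may be larger.)

E[α(G)] ≥ 127/8 ≈ 15.875000.


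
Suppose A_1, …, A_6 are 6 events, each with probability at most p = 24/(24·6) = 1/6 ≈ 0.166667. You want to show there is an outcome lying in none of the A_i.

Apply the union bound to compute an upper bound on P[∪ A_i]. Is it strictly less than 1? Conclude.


Union bound: P[∪_{i=1}^{6} A_i] ≤ Σ_i P[A_i] ≤ 6·p = 6·(1/6) = 1.
Numerically: 1 ≈ 1.000000.
Is 1 < 1? NO.
Since the bound 1 is ≥ 1, the union bound is uninformative here; it does NOT by itself certify existence.

6·p = 1 ≈ 1.000000; existence NOT certified by the union bound.


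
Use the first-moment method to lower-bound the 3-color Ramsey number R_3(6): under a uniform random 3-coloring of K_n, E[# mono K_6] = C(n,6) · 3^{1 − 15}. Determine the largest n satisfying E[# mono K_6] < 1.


We need C(n, 6) · 3^{1 − 15} < 1, i.e. C(n, 6) < 3^{15 − 1} = 4782969.
Check values of n near the boundary:
  n = 38: C(38, 6) = 2760681; 2760681 < 4782969? YES
  n = 39: C(39, 6) = 3262623; 3262623 < 4782969? YES
  n = 40: C(40, 6) = 3838380; 3838380 < 4782969? YES
  n = 41: C(41, 6) = 4496388; 4496388 < 4782969? YES
  n = 42: C(42, 6) = 5245786; 5245786 < 4782969? NO
The largest n with C(n, 6) < 4782969 is n = 41 (where E[X] = 1498796/1594323 ≈ 0.9400830). Hence R_3(6) > 41, i.e. R_3(6) ≥ 42.

Largest n = 41; hence R_3(6) > 41.


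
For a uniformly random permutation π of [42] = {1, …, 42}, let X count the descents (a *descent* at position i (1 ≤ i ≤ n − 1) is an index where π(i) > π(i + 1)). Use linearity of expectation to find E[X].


Write X = Σ X_I over i = 1, …, 41, with X_I the indicator of one descent.
There are 41 indicators.
For each fixed i, the pair (π(i), π(i+1)) is a uniformly random ordered pair of distinct values from {1, …, 42}; by symmetry P[π(i) > π(i+1)] = 1/2.
By linearity: E[X] = 41 · (1/2) = (42 − 1) · (1/2) = 41/2 ≈ 20.500.

E[X] = 41/2 = 20.500.


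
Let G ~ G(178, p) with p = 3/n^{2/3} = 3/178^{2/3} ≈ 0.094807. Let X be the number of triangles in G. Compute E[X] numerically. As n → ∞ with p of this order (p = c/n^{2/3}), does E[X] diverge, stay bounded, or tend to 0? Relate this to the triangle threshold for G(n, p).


Number of potential triangles: C(178, 3) = 924176.
Each occurs with probability p³ ≈ (0.094807)³ ≈ 8.5216513e-04.
By linearity: E[X] = C(178, 3)·p³ ≈ 924176 · 8.5216513e-04 ≈ 787.55056.
Since α = 2/3 < 1, p = c/n^{2/3} ≫ 1/n is above the triangle threshold p ~ 1/n. Asymptotically E[X] ~ (c³/6)·n^{3(1−α)} = (3³/6)·n^{1} → ∞; triangles are abundant w.h.p.

E[X] ≈ 787.55056; in regime p = Θ(1/n^{2/3}) E[X] diverges (above the triangle threshold p ~ 1/n).


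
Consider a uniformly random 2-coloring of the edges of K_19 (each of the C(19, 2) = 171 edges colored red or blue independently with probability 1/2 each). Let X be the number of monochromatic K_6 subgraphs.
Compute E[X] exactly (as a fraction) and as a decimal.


Let X = Σ_S X_S over the C(19, 6) = 27132 subsets S of size 6, where X_S = 1 if the K_6 on S is monochromatic.
For a fixed S, the K_6 on S has C(6, 2) = 15 edges. P[all 15 edges red] = (1/2)^15, and likewise for blue, so P[monochromatic] = 2·(1/2)^15 = 2^{1 − 15} = 1/16384.
Summing: E[X] = C(19, 6) · 2^{1 − 15} = 27132 · 1/16384 = 6783/4096.
Numerically: E[X] ≈ 1.656006.

E[X] = C(19,6)·2^(1−C(6,2)) = 6783/4096 ≈ 1.656006.


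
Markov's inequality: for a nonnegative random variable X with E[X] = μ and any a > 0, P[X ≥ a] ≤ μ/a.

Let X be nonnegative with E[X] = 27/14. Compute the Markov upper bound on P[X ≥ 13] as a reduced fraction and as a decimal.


μ = E[X] = 27/14, a = 13.
Markov: P[X ≥ 13] ≤ μ/a = (27/14)/13 = 27/182.
Numerically: ≈ 0.148352.
(Since a = 13 > μ = 1.928571, the bound 27/182 is < 1 and informative.)

P[X ≥ 13] ≤ 27/182 ≈ 0.148352.


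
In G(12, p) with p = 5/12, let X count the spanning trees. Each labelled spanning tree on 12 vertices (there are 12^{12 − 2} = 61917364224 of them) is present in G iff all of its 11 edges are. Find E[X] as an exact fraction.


K_12 has 12^{12 − 2} = 61917364224 labelled spanning trees.
For each such spanning tree H, let X_H = 1 if all 11 edges of H are present in G. Then P[X_H = 1] = p^{11} = (5/12)^{11} = 48828125/743008370688.
By linearity of expectation: E[X] = Σ_H E[X_H] = 61917364224 · p^{11} = 61917364224 · 48828125/743008370688 = 48828125/12.
Numerically: E[X] ≈ 4.069e+06.

E[X] = 61917364224 · (5/12)^{11} = 48828125/12 ≈ 4.069e+06.


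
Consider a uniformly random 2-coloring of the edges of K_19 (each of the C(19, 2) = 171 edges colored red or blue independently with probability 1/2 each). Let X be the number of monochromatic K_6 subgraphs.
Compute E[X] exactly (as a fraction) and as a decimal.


Let X = Σ_S X_S over the C(19, 6) = 27132 subsets S of size 6, where X_S = 1 if the K_6 on S is monochromatic.
For a fixed S, the K_6 on S has C(6, 2) = 15 edges. P[all 15 edges red] = (1/2)^15, and likewise for blue, so P[monochromatic] = 2·(1/2)^15 = 2^{1 − 15} = 1/16384.
By linearity of expectation: E[X] = C(19, 6) · 2^{1 − 15} = 27132 · 1/16384 = 6783/4096.
Numerically: E[X] ≈ 1.656.

E[X] = C(19,6)·2^(1−C(6,2)) = 6783/4096 ≈ 1.656.


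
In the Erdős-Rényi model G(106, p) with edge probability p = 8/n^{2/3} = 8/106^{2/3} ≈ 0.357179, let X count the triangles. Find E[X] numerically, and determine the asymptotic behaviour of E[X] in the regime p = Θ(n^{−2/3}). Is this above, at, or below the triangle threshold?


Number of potential triangles: C(106, 3) = 192920.
Each occurs with probability p³ ≈ (0.357179)³ ≈ 4.55678177e-02.
By linearity: E[X] = C(106, 3)·p³ ≈ 192920 · 4.55678177e-02 ≈ 8790.943396.
Since α = 2/3 < 1, p = c/n^{2/3} ≫ 1/n is above the triangle threshold p ~ 1/n. Asymptotically E[X] ~ (c³/6)·n^{3(1−α)} = (8³/6)·n^{1} → ∞; triangles are abundant w.h.p.

E[X] ≈ 8790.943396; in regime p = Θ(1/n^{2/3}) E[X] diverges (above the triangle threshold p ~ 1/n).
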